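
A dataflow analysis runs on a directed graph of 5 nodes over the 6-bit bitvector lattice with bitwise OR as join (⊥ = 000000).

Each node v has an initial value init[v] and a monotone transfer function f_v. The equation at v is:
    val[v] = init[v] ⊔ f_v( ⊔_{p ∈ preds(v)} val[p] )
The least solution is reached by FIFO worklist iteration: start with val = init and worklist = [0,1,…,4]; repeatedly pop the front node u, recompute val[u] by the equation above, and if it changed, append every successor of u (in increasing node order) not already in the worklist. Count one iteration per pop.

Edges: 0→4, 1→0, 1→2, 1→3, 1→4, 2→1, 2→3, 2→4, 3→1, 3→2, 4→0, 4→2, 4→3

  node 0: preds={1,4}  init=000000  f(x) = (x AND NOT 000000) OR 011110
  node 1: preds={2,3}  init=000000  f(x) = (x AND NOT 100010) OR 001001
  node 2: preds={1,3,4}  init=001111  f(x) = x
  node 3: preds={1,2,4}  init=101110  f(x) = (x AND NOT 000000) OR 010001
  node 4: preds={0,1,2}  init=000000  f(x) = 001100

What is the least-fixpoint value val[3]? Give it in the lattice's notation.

Iteration log — 12 steps:
  step 1. node 0  ⊔preds=000000  new=011110  old=000000  +wl: 
  step 2. node 1  ⊔preds=101111  new=001101  old=000000  +wl: 0
  step 3. node 2  ⊔preds=101111  new=101111  old=001111  +wl: 1
  step 4. node 3  ⊔preds=101111  new=111111  old=101110  +wl: 2
  step 5. node 4  ⊔preds=111111  new=001100  old=000000  +wl: 3
  step 6. node 0  ⊔preds=001101  new=011111  old=011110  +wl: 4
  step 7. node 1  ⊔preds=111111  new=011101  old=001101  +wl: 0
  step 8. node 2  ⊔preds=111111  new=111111  old=101111  +wl: 1
  step 9. node 3  ⊔preds=111111  new=111111  stable
  step 10. node 4  ⊔preds=111111  new=001100  stable
  step 11. node 0  ⊔preds=011101  new=011111  stable
  step 12. node 1  ⊔preds=111111  new=011101  stable

Least fixpoint reached:
  node 0: 011111
  node 1: 011101
  node 2: 111111
  node 3: 111111
  node 4: 001100

111111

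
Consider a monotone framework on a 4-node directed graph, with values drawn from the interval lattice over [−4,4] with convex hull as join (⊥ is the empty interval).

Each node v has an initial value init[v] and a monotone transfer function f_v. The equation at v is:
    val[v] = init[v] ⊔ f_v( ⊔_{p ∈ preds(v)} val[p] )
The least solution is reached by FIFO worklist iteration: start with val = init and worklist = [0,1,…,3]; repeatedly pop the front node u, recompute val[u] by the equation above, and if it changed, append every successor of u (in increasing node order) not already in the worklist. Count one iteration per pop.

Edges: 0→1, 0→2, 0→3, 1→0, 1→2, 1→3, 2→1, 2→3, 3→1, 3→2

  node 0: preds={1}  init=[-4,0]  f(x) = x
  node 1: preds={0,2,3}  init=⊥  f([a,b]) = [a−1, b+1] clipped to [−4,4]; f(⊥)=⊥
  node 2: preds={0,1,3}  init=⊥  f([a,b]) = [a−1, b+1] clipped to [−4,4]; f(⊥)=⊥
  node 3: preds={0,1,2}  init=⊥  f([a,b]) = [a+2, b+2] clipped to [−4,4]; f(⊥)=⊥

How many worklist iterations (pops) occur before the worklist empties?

Iteration log — 12 steps:
  step 1. node 0  ⊔preds=⊥  new=[-4,0]  stable
  step 2. node 1  ⊔preds=[-4,0]  new=[-4,1]  old=⊥  +wl: 0
  step 3. node 2  ⊔preds=[-4,1]  new=[-4,2]  old=⊥  +wl: 1
  step 4. node 3  ⊔preds=[-4,2]  new=[-2,4]  old=⊥  +wl: 2
  step 5. node 0  ⊔preds=[-4,1]  new=[-4,1]  old=[-4,0]  +wl: 3
  step 6. node 1  ⊔preds=[-4,4]  new=[-4,4]  old=[-4,1]  +wl: 0
  step 7. node 2  ⊔preds=[-4,4]  new=[-4,4]  old=[-4,2]  +wl: 1
  step 8. node 3  ⊔preds=[-4,4]  new=[-2,4]  stable
  step 9. node 0  ⊔preds=[-4,4]  new=[-4,4]  old=[-4,1]  +wl: 2,3
  step 10. node 1  ⊔preds=[-4,4]  new=[-4,4]  stable
  step 11. node 2  ⊔preds=[-4,4]  new=[-4,4]  stable
  step 12. node 3  ⊔preds=[-4,4]  new=[-2,4]  stable

Least fixpoint reached:
  node 0: [-4,4]
  node 1: [-4,4]
  node 2: [-4,4]
  node 3: [-2,4]

12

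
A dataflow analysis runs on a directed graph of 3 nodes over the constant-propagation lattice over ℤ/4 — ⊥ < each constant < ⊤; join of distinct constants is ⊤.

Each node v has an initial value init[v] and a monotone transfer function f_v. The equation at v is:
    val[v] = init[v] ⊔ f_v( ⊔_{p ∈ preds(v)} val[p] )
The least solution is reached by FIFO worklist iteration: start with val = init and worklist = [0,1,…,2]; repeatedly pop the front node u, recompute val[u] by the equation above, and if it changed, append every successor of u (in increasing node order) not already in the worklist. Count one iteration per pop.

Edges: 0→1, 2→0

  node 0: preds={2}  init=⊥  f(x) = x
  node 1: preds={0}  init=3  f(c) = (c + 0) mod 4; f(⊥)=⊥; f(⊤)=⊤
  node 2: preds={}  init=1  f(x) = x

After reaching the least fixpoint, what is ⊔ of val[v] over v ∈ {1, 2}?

⊤

Trace (3 dequeues):
  [1] u=0 | in 1 | out 1 | prev ⊥ | push {}
  [2] u=1 | in 1 | out ⊤ | prev 3 | push {}
  [3] u=2 | in ⊥ | out 1 | ==

Converged values:
  [0] 1
  [1] ⊤
  [2] 1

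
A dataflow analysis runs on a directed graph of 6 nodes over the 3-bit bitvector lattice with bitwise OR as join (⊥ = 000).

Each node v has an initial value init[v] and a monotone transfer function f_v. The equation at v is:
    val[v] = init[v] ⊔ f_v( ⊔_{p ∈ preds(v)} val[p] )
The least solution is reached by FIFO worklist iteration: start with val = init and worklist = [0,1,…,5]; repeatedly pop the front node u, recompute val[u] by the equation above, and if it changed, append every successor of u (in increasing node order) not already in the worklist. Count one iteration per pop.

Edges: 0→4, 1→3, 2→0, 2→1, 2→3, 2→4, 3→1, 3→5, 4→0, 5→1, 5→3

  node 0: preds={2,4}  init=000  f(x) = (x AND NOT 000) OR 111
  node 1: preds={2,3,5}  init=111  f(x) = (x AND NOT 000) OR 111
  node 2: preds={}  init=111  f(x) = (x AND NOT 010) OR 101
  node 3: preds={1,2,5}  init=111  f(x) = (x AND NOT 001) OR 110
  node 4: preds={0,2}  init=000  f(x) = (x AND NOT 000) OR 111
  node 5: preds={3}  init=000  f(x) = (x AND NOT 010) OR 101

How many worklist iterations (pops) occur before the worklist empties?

Iteration log — 9 steps:
  step 1. node 0  ⊔preds=111  new=111  old=000  +wl: 
  step 2. node 1  ⊔preds=111  new=111  stable
  step 3. node 2  ⊔preds=000  new=111  stable
  step 4. node 3  ⊔preds=111  new=111  stable
  step 5. node 4  ⊔preds=111  new=111  old=000  +wl: 0
  step 6. node 5  ⊔preds=111  new=101  old=000  +wl: 1,3
  step 7. node 0  ⊔preds=111  new=111  stable
  step 8. node 1  ⊔preds=111  new=111  stable
  step 9. node 3  ⊔preds=111  new=111  stable

Least fixpoint reached:
  node 0: 111
  node 1: 111
  node 2: 111
  node 3: 111
  node 4: 111
  node 5: 101

9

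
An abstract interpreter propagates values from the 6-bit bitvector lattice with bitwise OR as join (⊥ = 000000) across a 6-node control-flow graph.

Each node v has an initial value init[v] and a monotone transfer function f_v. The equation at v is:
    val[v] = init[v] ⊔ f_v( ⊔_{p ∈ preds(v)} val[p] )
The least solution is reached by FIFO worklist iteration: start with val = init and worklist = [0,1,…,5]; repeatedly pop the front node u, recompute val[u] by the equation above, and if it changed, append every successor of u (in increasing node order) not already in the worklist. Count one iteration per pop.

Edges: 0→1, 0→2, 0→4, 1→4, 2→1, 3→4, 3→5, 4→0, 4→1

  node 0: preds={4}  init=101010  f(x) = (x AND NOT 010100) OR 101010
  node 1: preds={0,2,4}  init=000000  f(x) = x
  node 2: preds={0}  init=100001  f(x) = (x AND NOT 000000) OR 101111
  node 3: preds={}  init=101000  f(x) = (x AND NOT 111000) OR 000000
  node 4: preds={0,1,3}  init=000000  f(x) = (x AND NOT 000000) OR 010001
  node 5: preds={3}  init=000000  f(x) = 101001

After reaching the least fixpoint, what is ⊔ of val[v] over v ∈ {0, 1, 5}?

111111

Iteration log — 12 steps:
  step 1. node 0  ⊔preds=000000  new=101010  stable
  step 2. node 1  ⊔preds=101011  new=101011  old=000000  +wl: 
  step 3. node 2  ⊔preds=101010  new=101111  old=100001  +wl: 1
  step 4. node 3  ⊔preds=000000  new=101000  stable
  step 5. node 4  ⊔preds=101011  new=111011  old=000000  +wl: 0
  step 6. node 5  ⊔preds=101000  new=101001  old=000000  +wl: 
  step 7. node 1  ⊔preds=111111  new=111111  old=101011  +wl: 4
  step 8. node 0  ⊔preds=111011  new=101011  old=101010  +wl: 1,2
  step 9. node 4  ⊔preds=111111  new=111111  old=111011  +wl: 0
  step 10. node 1  ⊔preds=111111  new=111111  stable
  step 11. node 2  ⊔preds=101011  new=101111  stable
  step 12. node 0  ⊔preds=111111  new=101011  stable

Least fixpoint reached:
  node 0: 101011
  node 1: 111111
  node 2: 101111
  node 3: 101000
  node 4: 111111
  node 5: 101001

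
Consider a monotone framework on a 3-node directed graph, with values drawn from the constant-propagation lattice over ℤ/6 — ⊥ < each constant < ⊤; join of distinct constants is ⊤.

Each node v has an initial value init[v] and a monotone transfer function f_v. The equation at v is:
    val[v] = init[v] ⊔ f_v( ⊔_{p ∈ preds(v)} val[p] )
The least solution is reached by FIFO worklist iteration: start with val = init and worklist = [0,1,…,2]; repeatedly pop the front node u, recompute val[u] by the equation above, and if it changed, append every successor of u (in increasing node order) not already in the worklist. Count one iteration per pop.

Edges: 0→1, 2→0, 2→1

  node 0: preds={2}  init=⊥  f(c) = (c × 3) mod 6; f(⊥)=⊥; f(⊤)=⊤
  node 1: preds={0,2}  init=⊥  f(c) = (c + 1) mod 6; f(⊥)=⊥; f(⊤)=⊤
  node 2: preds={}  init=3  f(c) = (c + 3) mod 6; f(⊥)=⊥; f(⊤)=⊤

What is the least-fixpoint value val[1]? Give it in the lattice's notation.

4

Iteration log — 3 steps:
  step 1. node 0  ⊔preds=3  new=3  old=⊥  +wl: 
  step 2. node 1  ⊔preds=3  new=4  old=⊥  +wl: 
  step 3. node 2  ⊔preds=⊥  new=3  stable

Least fixpoint reached:
  node 0: 3
  node 1: 4
  node 2: 3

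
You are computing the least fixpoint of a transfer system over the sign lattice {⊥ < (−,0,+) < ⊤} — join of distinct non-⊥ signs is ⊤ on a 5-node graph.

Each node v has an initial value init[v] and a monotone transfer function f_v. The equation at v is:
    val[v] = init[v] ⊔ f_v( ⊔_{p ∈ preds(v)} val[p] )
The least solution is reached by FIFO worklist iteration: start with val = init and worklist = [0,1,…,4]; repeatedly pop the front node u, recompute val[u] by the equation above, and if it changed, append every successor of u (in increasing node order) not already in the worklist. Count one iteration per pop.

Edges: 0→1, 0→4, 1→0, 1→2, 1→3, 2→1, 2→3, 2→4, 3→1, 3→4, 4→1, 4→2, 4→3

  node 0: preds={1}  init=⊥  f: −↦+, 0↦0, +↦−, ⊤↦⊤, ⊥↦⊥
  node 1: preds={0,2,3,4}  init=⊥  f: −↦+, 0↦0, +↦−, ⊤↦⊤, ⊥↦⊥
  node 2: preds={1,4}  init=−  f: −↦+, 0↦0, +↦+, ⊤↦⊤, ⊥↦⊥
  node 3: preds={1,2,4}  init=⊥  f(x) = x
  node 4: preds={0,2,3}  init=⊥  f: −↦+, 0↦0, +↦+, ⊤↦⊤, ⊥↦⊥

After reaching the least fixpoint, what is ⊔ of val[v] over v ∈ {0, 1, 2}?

Trace (13 dequeues):
  [1] u=0 | in ⊥ | out ⊥ | ==
  [2] u=1 | in − | out + | prev ⊥ | push {0}
  [3] u=2 | in + | out ⊤ | prev − | push {1}
  [4] u=3 | in ⊤ | out ⊤ | prev ⊥ | push {}
  [5] u=4 | in ⊤ | out ⊤ | prev ⊥ | push {2,3}
  [6] u=0 | in + | out − | prev ⊥ | push {4}
  [7] u=1 | in ⊤ | out ⊤ | prev + | push {0}
  [8] u=2 | in ⊤ | out ⊤ | ==
  [9] u=3 | in ⊤ | out ⊤ | ==
  [10] u=4 | in ⊤ | out ⊤ | ==
  [11] u=0 | in ⊤ | out ⊤ | prev − | push {1,4}
  [12] u=1 | in ⊤ | out ⊤ | ==
  [13] u=4 | in ⊤ | out ⊤ | ==

Converged values:
  [0] ⊤
  [1] ⊤
  [2] ⊤
  [3] ⊤
  [4] ⊤

⊤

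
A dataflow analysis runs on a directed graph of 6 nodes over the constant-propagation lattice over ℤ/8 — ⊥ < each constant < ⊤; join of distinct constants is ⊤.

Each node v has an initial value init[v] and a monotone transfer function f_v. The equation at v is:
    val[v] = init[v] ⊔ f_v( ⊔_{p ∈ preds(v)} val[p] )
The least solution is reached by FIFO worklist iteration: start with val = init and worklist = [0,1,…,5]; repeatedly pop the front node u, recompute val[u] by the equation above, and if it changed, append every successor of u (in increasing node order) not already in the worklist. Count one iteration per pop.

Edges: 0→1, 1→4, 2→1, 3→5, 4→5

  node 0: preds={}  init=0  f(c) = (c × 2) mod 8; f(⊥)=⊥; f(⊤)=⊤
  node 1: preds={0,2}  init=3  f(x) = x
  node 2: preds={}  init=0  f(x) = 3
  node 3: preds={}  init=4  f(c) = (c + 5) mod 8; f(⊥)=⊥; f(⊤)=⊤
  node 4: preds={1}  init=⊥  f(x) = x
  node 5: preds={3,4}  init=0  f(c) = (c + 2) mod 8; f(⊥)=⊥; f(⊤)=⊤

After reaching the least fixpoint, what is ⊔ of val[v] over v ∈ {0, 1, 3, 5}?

Worklist (7 pops):
  #1 pop 0: in=⊥ → 0 (no change)
  #2 pop 1: in=0 → ⊤ (was 3); enqueue []
  #3 pop 2: in=⊥ → ⊤ (was 0); enqueue [1]
  #4 pop 3: in=⊥ → 4 (no change)
  #5 pop 4: in=⊤ → ⊤ (was ⊥); enqueue []
  #6 pop 5: in=⊤ → ⊤ (was 0); enqueue []
  #7 pop 1: in=⊤ → ⊤ (no change)

Fixpoint:
  val[0] = 0
  val[1] = ⊤
  val[2] = ⊤
  val[3] = 4
  val[4] = ⊤
  val[5] = ⊤

⊤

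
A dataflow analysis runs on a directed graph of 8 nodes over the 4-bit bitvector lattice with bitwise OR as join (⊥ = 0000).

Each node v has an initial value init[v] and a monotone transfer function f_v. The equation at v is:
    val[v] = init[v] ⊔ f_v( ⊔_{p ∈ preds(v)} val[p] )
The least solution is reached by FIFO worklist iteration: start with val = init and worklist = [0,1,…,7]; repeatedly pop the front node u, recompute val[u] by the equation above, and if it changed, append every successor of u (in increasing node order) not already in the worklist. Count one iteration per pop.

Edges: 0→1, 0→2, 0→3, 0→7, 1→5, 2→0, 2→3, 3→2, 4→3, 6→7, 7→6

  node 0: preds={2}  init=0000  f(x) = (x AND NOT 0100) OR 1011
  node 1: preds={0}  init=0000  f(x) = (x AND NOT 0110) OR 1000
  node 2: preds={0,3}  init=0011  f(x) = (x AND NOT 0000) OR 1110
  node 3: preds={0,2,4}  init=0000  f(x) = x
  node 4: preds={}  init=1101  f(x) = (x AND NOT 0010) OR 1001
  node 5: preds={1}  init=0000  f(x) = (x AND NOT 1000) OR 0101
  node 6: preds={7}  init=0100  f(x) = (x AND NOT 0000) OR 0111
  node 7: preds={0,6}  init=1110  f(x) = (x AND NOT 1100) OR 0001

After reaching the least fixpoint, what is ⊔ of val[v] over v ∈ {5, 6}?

Iteration log — 11 steps:
  step 1. node 0  ⊔preds=0011  new=1011  old=0000  +wl: 
  step 2. node 1  ⊔preds=1011  new=1001  old=0000  +wl: 
  step 3. node 2  ⊔preds=1011  new=1111  old=0011  +wl: 0
  step 4. node 3  ⊔preds=1111  new=1111  old=0000  +wl: 2
  step 5. node 4  ⊔preds=0000  new=1101  stable
  step 6. node 5  ⊔preds=1001  new=0101  old=0000  +wl: 
  step 7. node 6  ⊔preds=1110  new=1111  old=0100  +wl: 
  step 8. node 7  ⊔preds=1111  new=1111  old=1110  +wl: 6
  step 9. node 0  ⊔preds=1111  new=1011  stable
  step 10. node 2  ⊔preds=1111  new=1111  stable
  step 11. node 6  ⊔preds=1111  new=1111  stable

Least fixpoint reached:
  node 0: 1011
  node 1: 1001
  node 2: 1111
  node 3: 1111
  node 4: 1101
  node 5: 0101
  node 6: 1111
  node 7: 1111

1111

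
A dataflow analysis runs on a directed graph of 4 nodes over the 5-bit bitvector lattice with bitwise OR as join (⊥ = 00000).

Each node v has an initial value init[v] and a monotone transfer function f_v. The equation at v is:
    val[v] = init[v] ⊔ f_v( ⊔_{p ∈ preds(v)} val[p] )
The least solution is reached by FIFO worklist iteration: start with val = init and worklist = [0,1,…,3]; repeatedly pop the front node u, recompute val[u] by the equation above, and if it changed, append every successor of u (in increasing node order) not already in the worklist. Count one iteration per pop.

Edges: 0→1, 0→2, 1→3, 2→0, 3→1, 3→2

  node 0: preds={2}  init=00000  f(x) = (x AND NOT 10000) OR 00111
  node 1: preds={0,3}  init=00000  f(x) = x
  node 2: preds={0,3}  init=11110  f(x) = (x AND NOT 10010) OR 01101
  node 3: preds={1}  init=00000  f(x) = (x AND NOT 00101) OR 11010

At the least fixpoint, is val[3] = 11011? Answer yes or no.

Iteration log — 8 steps:
  step 1. node 0  ⊔preds=11110  new=01111  old=00000  +wl: 
  step 2. node 1  ⊔preds=01111  new=01111  old=00000  +wl: 
  step 3. node 2  ⊔preds=01111  new=11111  old=11110  +wl: 0
  step 4. node 3  ⊔preds=01111  new=11010  old=00000  +wl: 1,2
  step 5. node 0  ⊔preds=11111  new=01111  stable
  step 6. node 1  ⊔preds=11111  new=11111  old=01111  +wl: 3
  step 7. node 2  ⊔preds=11111  new=11111  stable
  step 8. node 3  ⊔preds=11111  new=11010  stable

Least fixpoint reached:
  node 0: 01111
  node 1: 11111
  node 2: 11111
  node 3: 11010

no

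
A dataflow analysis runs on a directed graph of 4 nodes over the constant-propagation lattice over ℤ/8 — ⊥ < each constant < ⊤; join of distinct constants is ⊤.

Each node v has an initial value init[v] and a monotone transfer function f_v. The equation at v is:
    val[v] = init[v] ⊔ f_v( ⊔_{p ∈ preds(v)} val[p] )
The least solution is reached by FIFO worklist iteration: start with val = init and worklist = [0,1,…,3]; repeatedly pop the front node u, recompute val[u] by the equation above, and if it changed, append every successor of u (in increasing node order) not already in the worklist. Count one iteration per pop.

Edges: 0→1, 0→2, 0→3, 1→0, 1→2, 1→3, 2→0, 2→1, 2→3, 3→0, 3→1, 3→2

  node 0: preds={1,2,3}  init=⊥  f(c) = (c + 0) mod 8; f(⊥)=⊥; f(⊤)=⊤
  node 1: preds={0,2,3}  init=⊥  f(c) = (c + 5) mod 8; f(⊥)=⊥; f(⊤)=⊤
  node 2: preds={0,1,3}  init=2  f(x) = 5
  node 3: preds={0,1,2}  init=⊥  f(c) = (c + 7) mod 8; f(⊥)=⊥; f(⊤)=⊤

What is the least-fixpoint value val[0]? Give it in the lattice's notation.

⊤

Worklist (9 pops):
  #1 pop 0: in=2 → 2 (was ⊥); enqueue []
  #2 pop 1: in=2 → 7 (was ⊥); enqueue [0]
  #3 pop 2: in=⊤ → ⊤ (was 2); enqueue [1]
  #4 pop 3: in=⊤ → ⊤ (was ⊥); enqueue [2]
  #5 pop 0: in=⊤ → ⊤ (was 2); enqueue [3]
  #6 pop 1: in=⊤ → ⊤ (was 7); enqueue [0]
  #7 pop 2: in=⊤ → ⊤ (no change)
  #8 pop 3: in=⊤ → ⊤ (no change)
  #9 pop 0: in=⊤ → ⊤ (no change)

Fixpoint:
  val[0] = ⊤
  val[1] = ⊤
  val[2] = ⊤
  val[3] = ⊤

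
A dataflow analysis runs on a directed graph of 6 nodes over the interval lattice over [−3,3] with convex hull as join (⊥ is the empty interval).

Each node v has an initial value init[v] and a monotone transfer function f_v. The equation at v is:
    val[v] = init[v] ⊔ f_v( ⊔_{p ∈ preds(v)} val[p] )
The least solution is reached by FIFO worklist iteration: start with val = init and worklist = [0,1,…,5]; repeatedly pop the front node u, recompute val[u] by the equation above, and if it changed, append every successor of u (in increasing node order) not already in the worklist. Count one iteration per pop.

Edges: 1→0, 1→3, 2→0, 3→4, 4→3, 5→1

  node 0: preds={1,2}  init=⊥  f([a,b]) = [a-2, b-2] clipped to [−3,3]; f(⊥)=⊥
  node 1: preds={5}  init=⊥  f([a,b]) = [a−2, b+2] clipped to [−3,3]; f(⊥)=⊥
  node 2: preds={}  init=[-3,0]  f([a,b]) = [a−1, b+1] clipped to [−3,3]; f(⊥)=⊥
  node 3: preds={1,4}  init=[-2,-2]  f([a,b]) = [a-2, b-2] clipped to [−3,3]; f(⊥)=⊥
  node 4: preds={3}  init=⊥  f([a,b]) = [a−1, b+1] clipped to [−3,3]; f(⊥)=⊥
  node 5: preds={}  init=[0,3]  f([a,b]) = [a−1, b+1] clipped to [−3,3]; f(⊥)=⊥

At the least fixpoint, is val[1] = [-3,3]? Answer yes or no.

no

Worklist (8 pops):
  #1 pop 0: in=[-3,0] → [-3,-2] (was ⊥); enqueue []
  #2 pop 1: in=[0,3] → [-2,3] (was ⊥); enqueue [0]
  #3 pop 2: in=⊥ → [-3,0] (no change)
  #4 pop 3: in=[-2,3] → [-3,1] (was [-2,-2]); enqueue []
  #5 pop 4: in=[-3,1] → [-3,2] (was ⊥); enqueue [3]
  #6 pop 5: in=⊥ → [0,3] (no change)
  #7 pop 0: in=[-3,3] → [-3,1] (was [-3,-2]); enqueue []
  #8 pop 3: in=[-3,3] → [-3,1] (no change)

Fixpoint:
  val[0] = [-3,1]
  val[1] = [-2,3]
  val[2] = [-3,0]
  val[3] = [-3,1]
  val[4] = [-3,2]
  val[5] = [0,3]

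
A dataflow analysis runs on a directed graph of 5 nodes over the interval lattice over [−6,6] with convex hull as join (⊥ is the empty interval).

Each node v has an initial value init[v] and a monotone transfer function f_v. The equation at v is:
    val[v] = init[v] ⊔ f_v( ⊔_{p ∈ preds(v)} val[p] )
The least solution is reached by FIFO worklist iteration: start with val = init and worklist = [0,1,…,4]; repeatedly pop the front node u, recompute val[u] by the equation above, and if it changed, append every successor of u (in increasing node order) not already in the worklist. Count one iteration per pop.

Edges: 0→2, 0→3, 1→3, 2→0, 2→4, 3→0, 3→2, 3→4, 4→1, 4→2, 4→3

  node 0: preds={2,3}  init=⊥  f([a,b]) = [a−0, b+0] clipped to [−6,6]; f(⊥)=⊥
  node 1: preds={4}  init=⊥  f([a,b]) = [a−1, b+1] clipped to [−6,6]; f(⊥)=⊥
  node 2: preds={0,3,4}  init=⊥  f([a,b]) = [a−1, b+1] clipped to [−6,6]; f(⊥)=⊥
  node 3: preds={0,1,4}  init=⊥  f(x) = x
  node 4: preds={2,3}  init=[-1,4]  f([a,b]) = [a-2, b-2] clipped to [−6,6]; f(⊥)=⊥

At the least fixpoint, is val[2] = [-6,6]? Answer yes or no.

Trace (18 dequeues):
  [1] u=0 | in ⊥ | out ⊥ | ==
  [2] u=1 | in [-1,4] | out [-2,5] | prev ⊥ | push {}
  [3] u=2 | in [-1,4] | out [-2,5] | prev ⊥ | push {0}
  [4] u=3 | in [-2,5] | out [-2,5] | prev ⊥ | push {2}
  [5] u=4 | in [-2,5] | out [-4,4] | prev [-1,4] | push {1,3}
  [6] u=0 | in [-2,5] | out [-2,5] | prev ⊥ | push {}
  [7] u=2 | in [-4,5] | out [-5,6] | prev [-2,5] | push {0,4}
  [8] u=1 | in [-4,4] | out [-5,5] | prev [-2,5] | push {}
  [9] u=3 | in [-5,5] | out [-5,5] | prev [-2,5] | push {2}
  [10] u=0 | in [-5,6] | out [-5,6] | prev [-2,5] | push {3}
  [11] u=4 | in [-5,6] | out [-6,4] | prev [-4,4] | push {1}
  [12] u=2 | in [-6,6] | out [-6,6] | prev [-5,6] | push {0,4}
  [13] u=3 | in [-6,6] | out [-6,6] | prev [-5,5] | push {2}
  [14] u=1 | in [-6,4] | out [-6,5] | prev [-5,5] | push {3}
  [15] u=0 | in [-6,6] | out [-6,6] | prev [-5,6] | push {}
  [16] u=4 | in [-6,6] | out [-6,4] | ==
  [17] u=2 | in [-6,6] | out [-6,6] | ==
  [18] u=3 | in [-6,6] | out [-6,6] | ==

Converged values:
  [0] [-6,6]
  [1] [-6,5]
  [2] [-6,6]
  [3] [-6,6]
  [4] [-6,4]

yes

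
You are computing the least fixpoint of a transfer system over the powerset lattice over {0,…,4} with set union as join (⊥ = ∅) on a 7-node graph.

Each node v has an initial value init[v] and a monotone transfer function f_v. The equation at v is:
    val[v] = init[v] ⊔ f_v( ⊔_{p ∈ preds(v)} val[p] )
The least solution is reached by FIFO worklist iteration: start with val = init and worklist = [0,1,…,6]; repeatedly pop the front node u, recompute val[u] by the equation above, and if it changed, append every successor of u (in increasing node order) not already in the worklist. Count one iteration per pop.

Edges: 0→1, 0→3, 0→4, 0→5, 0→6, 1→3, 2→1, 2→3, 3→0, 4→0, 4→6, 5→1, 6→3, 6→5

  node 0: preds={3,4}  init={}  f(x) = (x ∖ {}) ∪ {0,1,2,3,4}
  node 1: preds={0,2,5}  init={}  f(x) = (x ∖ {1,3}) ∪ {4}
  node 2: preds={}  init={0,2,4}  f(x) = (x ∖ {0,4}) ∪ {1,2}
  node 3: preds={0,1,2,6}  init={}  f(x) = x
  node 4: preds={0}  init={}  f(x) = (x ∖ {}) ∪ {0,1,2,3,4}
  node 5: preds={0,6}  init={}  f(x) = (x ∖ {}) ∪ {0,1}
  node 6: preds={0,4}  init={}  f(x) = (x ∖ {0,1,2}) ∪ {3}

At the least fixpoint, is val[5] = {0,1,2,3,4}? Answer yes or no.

Worklist (11 pops):
  #1 pop 0: in={} → {0,1,2,3,4} (was {}); enqueue []
  #2 pop 1: in={0,1,2,3,4} → {0,2,4} (was {}); enqueue []
  #3 pop 2: in={} → {0,1,2,4} (was {0,2,4}); enqueue [1]
  #4 pop 3: in={0,1,2,3,4} → {0,1,2,3,4} (was {}); enqueue [0]
  #5 pop 4: in={0,1,2,3,4} → {0,1,2,3,4} (was {}); enqueue []
  #6 pop 5: in={0,1,2,3,4} → {0,1,2,3,4} (was {}); enqueue []
  #7 pop 6: in={0,1,2,3,4} → {3,4} (was {}); enqueue [3,5]
  #8 pop 1: in={0,1,2,3,4} → {0,2,4} (no change)
  #9 pop 0: in={0,1,2,3,4} → {0,1,2,3,4} (no change)
  #10 pop 3: in={0,1,2,3,4} → {0,1,2,3,4} (no change)
  #11 pop 5: in={0,1,2,3,4} → {0,1,2,3,4} (no change)

Fixpoint:
  val[0] = {0,1,2,3,4}
  val[1] = {0,2,4}
  val[2] = {0,1,2,4}
  val[3] = {0,1,2,3,4}
  val[4] = {0,1,2,3,4}
  val[5] = {0,1,2,3,4}
  val[6] = {3,4}

yes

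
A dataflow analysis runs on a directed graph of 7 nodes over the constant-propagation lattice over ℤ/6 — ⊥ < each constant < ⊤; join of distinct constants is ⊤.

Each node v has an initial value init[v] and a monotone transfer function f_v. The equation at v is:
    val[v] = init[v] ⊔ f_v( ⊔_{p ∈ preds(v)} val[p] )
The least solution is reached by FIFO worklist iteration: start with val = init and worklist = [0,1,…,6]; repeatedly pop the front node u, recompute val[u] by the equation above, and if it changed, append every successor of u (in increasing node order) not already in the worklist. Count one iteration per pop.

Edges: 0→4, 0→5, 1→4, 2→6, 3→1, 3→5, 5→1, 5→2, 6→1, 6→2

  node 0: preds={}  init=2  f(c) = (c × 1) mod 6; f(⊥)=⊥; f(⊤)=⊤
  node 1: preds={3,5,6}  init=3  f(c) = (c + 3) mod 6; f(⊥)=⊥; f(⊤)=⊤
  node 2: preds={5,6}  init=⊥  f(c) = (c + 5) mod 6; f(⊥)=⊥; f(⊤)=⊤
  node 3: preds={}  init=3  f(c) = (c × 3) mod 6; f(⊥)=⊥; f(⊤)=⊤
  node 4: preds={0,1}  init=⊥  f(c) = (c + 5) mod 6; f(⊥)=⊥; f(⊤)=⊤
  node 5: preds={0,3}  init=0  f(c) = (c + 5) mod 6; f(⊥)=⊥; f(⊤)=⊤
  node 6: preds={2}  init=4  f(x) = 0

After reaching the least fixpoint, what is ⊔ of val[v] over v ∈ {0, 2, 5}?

⊤

Trace (9 dequeues):
  [1] u=0 | in ⊥ | out 2 | ==
  [2] u=1 | in ⊤ | out ⊤ | prev 3 | push {}
  [3] u=2 | in ⊤ | out ⊤ | prev ⊥ | push {}
  [4] u=3 | in ⊥ | out 3 | ==
  [5] u=4 | in ⊤ | out ⊤ | prev ⊥ | push {}
  [6] u=5 | in ⊤ | out ⊤ | prev 0 | push {1,2}
  [7] u=6 | in ⊤ | out ⊤ | prev 4 | push {}
  [8] u=1 | in ⊤ | out ⊤ | ==
  [9] u=2 | in ⊤ | out ⊤ | ==

Converged values:
  [0] 2
  [1] ⊤
  [2] ⊤
  [3] 3
  [4] ⊤
  [5] ⊤
  [6] ⊤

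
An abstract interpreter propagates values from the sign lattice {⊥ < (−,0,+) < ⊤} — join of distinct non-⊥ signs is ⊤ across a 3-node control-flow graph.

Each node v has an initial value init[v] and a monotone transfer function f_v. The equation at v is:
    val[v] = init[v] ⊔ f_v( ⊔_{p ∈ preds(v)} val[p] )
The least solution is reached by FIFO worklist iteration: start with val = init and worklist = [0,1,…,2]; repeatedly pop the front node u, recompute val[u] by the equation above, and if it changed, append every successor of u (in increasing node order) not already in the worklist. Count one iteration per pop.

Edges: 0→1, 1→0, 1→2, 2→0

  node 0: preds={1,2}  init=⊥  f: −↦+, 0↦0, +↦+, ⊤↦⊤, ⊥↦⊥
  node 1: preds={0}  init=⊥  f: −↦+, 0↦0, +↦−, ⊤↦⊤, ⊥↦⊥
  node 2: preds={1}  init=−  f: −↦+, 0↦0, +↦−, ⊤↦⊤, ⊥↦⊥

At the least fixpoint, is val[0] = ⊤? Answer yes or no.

yes

Worklist (7 pops):
  #1 pop 0: in=− → + (was ⊥); enqueue []
  #2 pop 1: in=+ → − (was ⊥); enqueue [0]
  #3 pop 2: in=− → ⊤ (was −); enqueue []
  #4 pop 0: in=⊤ → ⊤ (was +); enqueue [1]
  #5 pop 1: in=⊤ → ⊤ (was −); enqueue [0,2]
  #6 pop 0: in=⊤ → ⊤ (no change)
  #7 pop 2: in=⊤ → ⊤ (no change)

Fixpoint:
  val[0] = ⊤
  val[1] = ⊤
  val[2] = ⊤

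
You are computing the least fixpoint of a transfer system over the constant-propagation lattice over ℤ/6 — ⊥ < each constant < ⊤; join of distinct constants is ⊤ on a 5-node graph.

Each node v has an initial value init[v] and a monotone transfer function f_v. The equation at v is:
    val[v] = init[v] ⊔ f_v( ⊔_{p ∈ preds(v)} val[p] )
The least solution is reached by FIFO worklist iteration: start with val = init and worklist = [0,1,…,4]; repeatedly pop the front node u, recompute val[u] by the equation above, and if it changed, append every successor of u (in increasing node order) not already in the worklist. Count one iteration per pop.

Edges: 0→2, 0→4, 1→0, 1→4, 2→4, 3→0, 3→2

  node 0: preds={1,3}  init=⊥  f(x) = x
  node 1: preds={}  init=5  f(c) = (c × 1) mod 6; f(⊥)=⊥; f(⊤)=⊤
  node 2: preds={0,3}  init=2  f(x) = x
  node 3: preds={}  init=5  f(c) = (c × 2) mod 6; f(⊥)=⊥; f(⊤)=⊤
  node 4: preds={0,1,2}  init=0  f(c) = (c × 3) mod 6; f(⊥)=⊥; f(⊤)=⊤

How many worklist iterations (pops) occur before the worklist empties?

5

Iteration log — 5 steps:
  step 1. node 0  ⊔preds=5  new=5  old=⊥  +wl: 
  step 2. node 1  ⊔preds=⊥  new=5  stable
  step 3. node 2  ⊔preds=5  new=⊤  old=2  +wl: 
  step 4. node 3  ⊔preds=⊥  new=5  stable
  step 5. node 4  ⊔preds=⊤  new=⊤  old=0  +wl: 

Least fixpoint reached:
  node 0: 5
  node 1: 5
  node 2: ⊤
  node 3: 5
  node 4: ⊤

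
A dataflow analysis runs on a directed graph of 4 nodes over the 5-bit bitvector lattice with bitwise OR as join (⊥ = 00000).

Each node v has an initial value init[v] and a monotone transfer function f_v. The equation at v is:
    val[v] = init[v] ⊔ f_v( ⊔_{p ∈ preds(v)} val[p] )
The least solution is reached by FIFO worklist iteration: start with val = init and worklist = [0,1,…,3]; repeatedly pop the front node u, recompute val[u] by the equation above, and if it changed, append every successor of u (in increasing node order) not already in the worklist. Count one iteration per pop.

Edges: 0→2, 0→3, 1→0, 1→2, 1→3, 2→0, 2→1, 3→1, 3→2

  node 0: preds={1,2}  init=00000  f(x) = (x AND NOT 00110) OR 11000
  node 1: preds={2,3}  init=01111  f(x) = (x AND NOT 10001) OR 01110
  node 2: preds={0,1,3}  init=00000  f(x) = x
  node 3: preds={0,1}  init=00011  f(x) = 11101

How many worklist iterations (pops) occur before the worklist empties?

Iteration log — 7 steps:
  step 1. node 0  ⊔preds=01111  new=11001  old=00000  +wl: 
  step 2. node 1  ⊔preds=00011  new=01111  stable
  step 3. node 2  ⊔preds=11111  new=11111  old=00000  +wl: 0,1
  step 4. node 3  ⊔preds=11111  new=11111  old=00011  +wl: 2
  step 5. node 0  ⊔preds=11111  new=11001  stable
  step 6. node 1  ⊔preds=11111  new=01111  stable
  step 7. node 2  ⊔preds=11111  new=11111  stable

Least fixpoint reached:
  node 0: 11001
  node 1: 01111
  node 2: 11111
  node 3: 11111

7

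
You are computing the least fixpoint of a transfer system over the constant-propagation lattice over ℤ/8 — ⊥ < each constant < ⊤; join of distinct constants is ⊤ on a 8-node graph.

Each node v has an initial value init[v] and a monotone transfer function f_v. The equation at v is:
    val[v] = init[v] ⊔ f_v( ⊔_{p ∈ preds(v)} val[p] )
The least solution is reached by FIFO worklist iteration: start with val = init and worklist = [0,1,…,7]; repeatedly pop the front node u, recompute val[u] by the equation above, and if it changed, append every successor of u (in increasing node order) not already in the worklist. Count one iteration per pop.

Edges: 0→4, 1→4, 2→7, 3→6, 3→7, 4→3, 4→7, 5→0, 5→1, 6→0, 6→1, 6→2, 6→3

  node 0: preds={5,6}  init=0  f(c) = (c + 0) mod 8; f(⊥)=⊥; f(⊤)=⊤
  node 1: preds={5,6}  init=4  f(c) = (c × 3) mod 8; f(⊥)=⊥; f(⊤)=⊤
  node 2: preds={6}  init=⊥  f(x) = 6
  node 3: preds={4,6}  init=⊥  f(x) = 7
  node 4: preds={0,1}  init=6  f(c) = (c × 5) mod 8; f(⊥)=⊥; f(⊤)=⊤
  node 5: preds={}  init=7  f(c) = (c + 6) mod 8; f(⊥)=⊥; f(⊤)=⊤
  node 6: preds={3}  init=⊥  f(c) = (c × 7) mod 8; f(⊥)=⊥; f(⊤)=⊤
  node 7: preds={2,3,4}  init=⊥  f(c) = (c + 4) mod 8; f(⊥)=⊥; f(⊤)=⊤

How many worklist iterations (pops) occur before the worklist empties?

12

Iteration log — 12 steps:
  step 1. node 0  ⊔preds=7  new=⊤  old=0  +wl: 
  step 2. node 1  ⊔preds=7  new=⊤  old=4  +wl: 
  step 3. node 2  ⊔preds=⊥  new=6  old=⊥  +wl: 
  step 4. node 3  ⊔preds=6  new=7  old=⊥  +wl: 
  step 5. node 4  ⊔preds=⊤  new=⊤  old=6  +wl: 3
  step 6. node 5  ⊔preds=⊥  new=7  stable
  step 7. node 6  ⊔preds=7  new=1  old=⊥  +wl: 0,1,2
  step 8. node 7  ⊔preds=⊤  new=⊤  old=⊥  +wl: 
  step 9. node 3  ⊔preds=⊤  new=7  stable
  step 10. node 0  ⊔preds=⊤  new=⊤  stable
  step 11. node 1  ⊔preds=⊤  new=⊤  stable
  step 12. node 2  ⊔preds=1  new=6  stable

Least fixpoint reached:
  node 0: ⊤
  node 1: ⊤
  node 2: 6
  node 3: 7
  node 4: ⊤
  node 5: 7
  node 6: 1
  node 7: ⊤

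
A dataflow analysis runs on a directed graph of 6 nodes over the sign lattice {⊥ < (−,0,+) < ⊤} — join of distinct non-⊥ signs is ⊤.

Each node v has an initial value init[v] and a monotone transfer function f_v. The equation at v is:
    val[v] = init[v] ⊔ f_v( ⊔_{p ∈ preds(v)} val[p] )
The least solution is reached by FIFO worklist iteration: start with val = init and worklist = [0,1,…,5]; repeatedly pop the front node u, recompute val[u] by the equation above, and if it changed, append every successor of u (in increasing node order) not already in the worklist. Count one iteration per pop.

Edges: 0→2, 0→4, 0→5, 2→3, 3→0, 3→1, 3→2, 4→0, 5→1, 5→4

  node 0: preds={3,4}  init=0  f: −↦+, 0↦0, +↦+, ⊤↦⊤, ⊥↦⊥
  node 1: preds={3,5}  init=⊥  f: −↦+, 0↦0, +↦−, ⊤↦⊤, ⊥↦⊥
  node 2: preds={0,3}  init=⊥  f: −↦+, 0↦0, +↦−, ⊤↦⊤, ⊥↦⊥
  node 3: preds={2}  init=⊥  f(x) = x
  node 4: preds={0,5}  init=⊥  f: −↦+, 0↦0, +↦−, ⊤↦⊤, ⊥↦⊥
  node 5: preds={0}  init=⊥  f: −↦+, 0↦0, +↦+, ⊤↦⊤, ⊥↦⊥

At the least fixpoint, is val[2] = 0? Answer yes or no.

yes

Iteration log — 10 steps:
  step 1. node 0  ⊔preds=⊥  new=0  stable
  step 2. node 1  ⊔preds=⊥  new=⊥  stable
  step 3. node 2  ⊔preds=0  new=0  old=⊥  +wl: 
  step 4. node 3  ⊔preds=0  new=0  old=⊥  +wl: 0,1,2
  step 5. node 4  ⊔preds=0  new=0  old=⊥  +wl: 
  step 6. node 5  ⊔preds=0  new=0  old=⊥  +wl: 4
  step 7. node 0  ⊔preds=0  new=0  stable
  step 8. node 1  ⊔preds=0  new=0  old=⊥  +wl: 
  step 9. node 2  ⊔preds=0  new=0  stable
  step 10. node 4  ⊔preds=0  new=0  stable

Least fixpoint reached:
  node 0: 0
  node 1: 0
  node 2: 0
  node 3: 0
  node 4: 0
  node 5: 0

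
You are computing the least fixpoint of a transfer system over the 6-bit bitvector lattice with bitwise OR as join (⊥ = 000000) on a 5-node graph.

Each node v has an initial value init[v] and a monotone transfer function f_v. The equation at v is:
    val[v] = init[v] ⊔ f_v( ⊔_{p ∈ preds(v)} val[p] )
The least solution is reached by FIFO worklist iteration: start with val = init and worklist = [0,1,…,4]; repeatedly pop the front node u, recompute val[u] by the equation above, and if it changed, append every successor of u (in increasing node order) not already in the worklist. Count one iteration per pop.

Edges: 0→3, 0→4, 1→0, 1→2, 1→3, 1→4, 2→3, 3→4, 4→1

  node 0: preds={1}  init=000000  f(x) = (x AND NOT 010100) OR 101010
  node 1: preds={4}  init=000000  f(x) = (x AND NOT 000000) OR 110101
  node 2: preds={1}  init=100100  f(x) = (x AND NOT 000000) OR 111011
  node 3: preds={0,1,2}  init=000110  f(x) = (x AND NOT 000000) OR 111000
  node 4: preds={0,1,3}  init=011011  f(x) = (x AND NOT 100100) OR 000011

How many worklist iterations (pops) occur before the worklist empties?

Iteration log — 8 steps:
  step 1. node 0  ⊔preds=000000  new=101010  old=000000  +wl: 
  step 2. node 1  ⊔preds=011011  new=111111  old=000000  +wl: 0
  step 3. node 2  ⊔preds=111111  new=111111  old=100100  +wl: 
  step 4. node 3  ⊔preds=111111  new=111111  old=000110  +wl: 
  step 5. node 4  ⊔preds=111111  new=011011  stable
  step 6. node 0  ⊔preds=111111  new=101011  old=101010  +wl: 3,4
  step 7. node 3  ⊔preds=111111  new=111111  stable
  step 8. node 4  ⊔preds=111111  new=011011  stable

Least fixpoint reached:
  node 0: 101011
  node 1: 111111
  node 2: 111111
  node 3: 111111
  node 4: 011011

8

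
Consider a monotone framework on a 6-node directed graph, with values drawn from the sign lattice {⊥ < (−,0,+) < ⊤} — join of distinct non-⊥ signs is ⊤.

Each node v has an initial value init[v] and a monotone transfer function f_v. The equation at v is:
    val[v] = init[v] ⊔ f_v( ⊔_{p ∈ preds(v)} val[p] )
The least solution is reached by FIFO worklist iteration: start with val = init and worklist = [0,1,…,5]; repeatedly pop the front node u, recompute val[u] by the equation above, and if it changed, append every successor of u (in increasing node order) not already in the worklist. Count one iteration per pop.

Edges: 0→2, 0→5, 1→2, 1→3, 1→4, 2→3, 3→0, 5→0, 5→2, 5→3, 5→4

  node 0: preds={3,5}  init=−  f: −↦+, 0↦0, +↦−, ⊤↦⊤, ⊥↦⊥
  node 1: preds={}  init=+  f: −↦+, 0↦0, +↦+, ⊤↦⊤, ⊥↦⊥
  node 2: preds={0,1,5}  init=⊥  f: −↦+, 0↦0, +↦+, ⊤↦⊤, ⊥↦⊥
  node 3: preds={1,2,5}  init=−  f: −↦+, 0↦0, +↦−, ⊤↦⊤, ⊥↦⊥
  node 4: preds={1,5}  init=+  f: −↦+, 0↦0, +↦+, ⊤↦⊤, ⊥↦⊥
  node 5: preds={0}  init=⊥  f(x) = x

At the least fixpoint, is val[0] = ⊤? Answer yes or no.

Worklist (10 pops):
  #1 pop 0: in=− → ⊤ (was −); enqueue []
  #2 pop 1: in=⊥ → + (no change)
  #3 pop 2: in=⊤ → ⊤ (was ⊥); enqueue []
  #4 pop 3: in=⊤ → ⊤ (was −); enqueue [0]
  #5 pop 4: in=+ → + (no change)
  #6 pop 5: in=⊤ → ⊤ (was ⊥); enqueue [2,3,4]
  #7 pop 0: in=⊤ → ⊤ (no change)
  #8 pop 2: in=⊤ → ⊤ (no change)
  #9 pop 3: in=⊤ → ⊤ (no change)
  #10 pop 4: in=⊤ → ⊤ (was +); enqueue []

Fixpoint:
  val[0] = ⊤
  val[1] = +
  val[2] = ⊤
  val[3] = ⊤
  val[4] = ⊤
  val[5] = ⊤

yes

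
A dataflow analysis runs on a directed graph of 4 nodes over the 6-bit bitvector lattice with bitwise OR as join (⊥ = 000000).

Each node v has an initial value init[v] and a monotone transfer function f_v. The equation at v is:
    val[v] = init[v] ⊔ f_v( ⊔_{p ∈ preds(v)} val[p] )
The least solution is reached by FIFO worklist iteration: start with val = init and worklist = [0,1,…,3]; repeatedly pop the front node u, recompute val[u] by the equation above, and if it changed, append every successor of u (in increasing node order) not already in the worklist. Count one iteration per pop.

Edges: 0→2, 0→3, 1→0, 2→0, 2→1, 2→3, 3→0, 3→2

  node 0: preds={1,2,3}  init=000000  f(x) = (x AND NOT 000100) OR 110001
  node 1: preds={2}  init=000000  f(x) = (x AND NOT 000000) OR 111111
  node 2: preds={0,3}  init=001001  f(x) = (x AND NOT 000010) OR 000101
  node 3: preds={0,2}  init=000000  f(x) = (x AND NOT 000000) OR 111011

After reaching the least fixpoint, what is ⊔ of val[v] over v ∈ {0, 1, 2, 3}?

111111

Trace (8 dequeues):
  [1] u=0 | in 001001 | out 111001 | prev 000000 | push {}
  [2] u=1 | in 001001 | out 111111 | prev 000000 | push {0}
  [3] u=2 | in 111001 | out 111101 | prev 001001 | push {1}
  [4] u=3 | in 111101 | out 111111 | prev 000000 | push {2}
  [5] u=0 | in 111111 | out 111011 | prev 111001 | push {3}
  [6] u=1 | in 111101 | out 111111 | ==
  [7] u=2 | in 111111 | out 111101 | ==
  [8] u=3 | in 111111 | out 111111 | ==

Converged values:
  [0] 111011
  [1] 111111
  [2] 111101
  [3] 111111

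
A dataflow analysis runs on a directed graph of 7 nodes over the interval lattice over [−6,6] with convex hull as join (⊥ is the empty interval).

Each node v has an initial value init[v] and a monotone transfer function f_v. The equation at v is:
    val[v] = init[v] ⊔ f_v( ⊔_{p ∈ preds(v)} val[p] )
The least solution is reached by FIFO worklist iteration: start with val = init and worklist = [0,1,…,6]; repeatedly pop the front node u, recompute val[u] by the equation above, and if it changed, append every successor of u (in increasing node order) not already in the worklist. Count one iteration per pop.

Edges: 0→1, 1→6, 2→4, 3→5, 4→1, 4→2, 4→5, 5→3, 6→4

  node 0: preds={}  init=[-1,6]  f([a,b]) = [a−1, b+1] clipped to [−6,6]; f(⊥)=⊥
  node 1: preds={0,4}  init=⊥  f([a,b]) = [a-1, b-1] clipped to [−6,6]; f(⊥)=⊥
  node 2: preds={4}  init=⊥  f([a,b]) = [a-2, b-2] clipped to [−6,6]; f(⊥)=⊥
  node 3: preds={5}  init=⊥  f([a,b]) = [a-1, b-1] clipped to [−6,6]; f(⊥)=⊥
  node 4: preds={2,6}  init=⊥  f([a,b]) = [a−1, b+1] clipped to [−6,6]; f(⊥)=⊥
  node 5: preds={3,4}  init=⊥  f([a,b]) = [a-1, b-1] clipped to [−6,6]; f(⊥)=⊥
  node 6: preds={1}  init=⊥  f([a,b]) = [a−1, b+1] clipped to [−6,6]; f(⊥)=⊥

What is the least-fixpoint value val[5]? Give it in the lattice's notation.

[-6,5]

Iteration log — 19 steps:
  step 1. node 0  ⊔preds=⊥  new=[-1,6]  stable
  step 2. node 1  ⊔preds=[-1,6]  new=[-2,5]  old=⊥  +wl: 
  step 3. node 2  ⊔preds=⊥  new=⊥  stable
  step 4. node 3  ⊔preds=⊥  new=⊥  stable
  step 5. node 4  ⊔preds=⊥  new=⊥  stable
  step 6. node 5  ⊔preds=⊥  new=⊥  stable
  step 7. node 6  ⊔preds=[-2,5]  new=[-3,6]  old=⊥  +wl: 4
  step 8. node 4  ⊔preds=[-3,6]  new=[-4,6]  old=⊥  +wl: 1,2,5
  step 9. node 1  ⊔preds=[-4,6]  new=[-5,5]  old=[-2,5]  +wl: 6
  step 10. node 2  ⊔preds=[-4,6]  new=[-6,4]  old=⊥  +wl: 4
  step 11. node 5  ⊔preds=[-4,6]  new=[-5,5]  old=⊥  +wl: 3
  step 12. node 6  ⊔preds=[-5,5]  new=[-6,6]  old=[-3,6]  +wl: 
  step 13. node 4  ⊔preds=[-6,6]  new=[-6,6]  old=[-4,6]  +wl: 1,2,5
  step 14. node 3  ⊔preds=[-5,5]  new=[-6,4]  old=⊥  +wl: 
  step 15. node 1  ⊔preds=[-6,6]  new=[-6,5]  old=[-5,5]  +wl: 6
  step 16. node 2  ⊔preds=[-6,6]  new=[-6,4]  stable
  step 17. node 5  ⊔preds=[-6,6]  new=[-6,5]  old=[-5,5]  +wl: 3
  step 18. node 6  ⊔preds=[-6,5]  new=[-6,6]  stable
  step 19. node 3  ⊔preds=[-6,5]  new=[-6,4]  stable

Least fixpoint reached:
  node 0: [-1,6]
  node 1: [-6,5]
  node 2: [-6,4]
  node 3: [-6,4]
  node 4: [-6,6]
  node 5: [-6,5]
  node 6: [-6,6]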